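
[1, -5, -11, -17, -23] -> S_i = 1 + -6*i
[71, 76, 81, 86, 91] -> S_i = 71 + 5*i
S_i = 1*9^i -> [1, 9, 81, 729, 6561]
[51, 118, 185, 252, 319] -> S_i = 51 + 67*i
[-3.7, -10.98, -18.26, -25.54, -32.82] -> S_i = -3.70 + -7.28*i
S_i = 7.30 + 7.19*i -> [7.3, 14.49, 21.68, 28.87, 36.06]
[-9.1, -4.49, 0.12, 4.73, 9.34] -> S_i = -9.10 + 4.61*i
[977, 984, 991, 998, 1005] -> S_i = 977 + 7*i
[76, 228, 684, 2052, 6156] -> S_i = 76*3^i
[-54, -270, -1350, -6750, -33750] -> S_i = -54*5^i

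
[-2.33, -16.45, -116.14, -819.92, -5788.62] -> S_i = -2.33*7.06^i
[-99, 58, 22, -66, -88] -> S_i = Random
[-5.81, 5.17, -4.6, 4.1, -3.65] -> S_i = -5.81*(-0.89)^i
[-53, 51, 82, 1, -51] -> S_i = Random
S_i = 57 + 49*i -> [57, 106, 155, 204, 253]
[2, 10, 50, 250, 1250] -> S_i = 2*5^i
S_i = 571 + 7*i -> [571, 578, 585, 592, 599]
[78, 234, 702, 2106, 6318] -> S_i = 78*3^i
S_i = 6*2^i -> [6, 12, 24, 48, 96]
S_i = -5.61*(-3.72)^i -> [-5.61, 20.87, -77.63, 288.8, -1074.32]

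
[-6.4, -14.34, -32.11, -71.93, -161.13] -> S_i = -6.40*2.24^i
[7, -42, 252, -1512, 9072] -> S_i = 7*-6^i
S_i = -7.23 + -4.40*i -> [-7.23, -11.63, -16.03, -20.43, -24.83]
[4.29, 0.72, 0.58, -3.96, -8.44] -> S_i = Random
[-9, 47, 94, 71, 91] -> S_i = Random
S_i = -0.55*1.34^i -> [-0.55, -0.74, -0.99, -1.32, -1.77]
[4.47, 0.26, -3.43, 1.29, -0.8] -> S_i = Random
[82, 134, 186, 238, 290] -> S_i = 82 + 52*i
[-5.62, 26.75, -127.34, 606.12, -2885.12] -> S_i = -5.62*(-4.76)^i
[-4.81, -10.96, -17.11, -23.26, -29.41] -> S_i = -4.81 + -6.15*i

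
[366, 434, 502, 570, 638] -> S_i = 366 + 68*i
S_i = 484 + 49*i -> [484, 533, 582, 631, 680]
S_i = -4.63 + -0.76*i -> [-4.63, -5.39, -6.15, -6.91, -7.67]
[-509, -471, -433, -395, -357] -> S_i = -509 + 38*i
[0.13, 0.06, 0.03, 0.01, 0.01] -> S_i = 0.13*0.45^i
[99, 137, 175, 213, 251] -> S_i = 99 + 38*i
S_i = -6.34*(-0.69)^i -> [-6.34, 4.37, -3.02, 2.08, -1.44]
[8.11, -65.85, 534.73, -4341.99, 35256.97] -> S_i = 8.11*(-8.12)^i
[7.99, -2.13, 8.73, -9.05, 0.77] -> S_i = Random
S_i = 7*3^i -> [7, 21, 63, 189, 567]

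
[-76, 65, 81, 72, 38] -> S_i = Random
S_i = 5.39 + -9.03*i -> [5.39, -3.64, -12.67, -21.7, -30.73]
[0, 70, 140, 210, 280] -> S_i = 0 + 70*i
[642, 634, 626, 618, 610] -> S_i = 642 + -8*i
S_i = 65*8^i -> [65, 520, 4160, 33280, 266240]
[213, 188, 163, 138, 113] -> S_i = 213 + -25*i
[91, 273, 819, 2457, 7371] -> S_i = 91*3^i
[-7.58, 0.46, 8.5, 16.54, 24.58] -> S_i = -7.58 + 8.04*i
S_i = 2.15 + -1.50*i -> [2.15, 0.65, -0.85, -2.35, -3.85]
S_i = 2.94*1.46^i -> [2.94, 4.29, 6.27, 9.15, 13.36]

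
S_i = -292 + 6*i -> [-292, -286, -280, -274, -268]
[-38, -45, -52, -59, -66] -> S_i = -38 + -7*i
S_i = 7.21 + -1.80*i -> [7.21, 5.41, 3.61, 1.81, 0.01]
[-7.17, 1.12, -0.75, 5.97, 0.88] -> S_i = Random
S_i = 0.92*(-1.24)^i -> [0.92, -1.14, 1.41, -1.75, 2.18]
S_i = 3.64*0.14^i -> [3.64, 0.51, 0.07, 0.01, 0.0]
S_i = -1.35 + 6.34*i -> [-1.35, 4.99, 11.33, 17.67, 24.01]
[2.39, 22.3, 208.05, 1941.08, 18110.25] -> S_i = 2.39*9.33^i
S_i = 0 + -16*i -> [0, -16, -32, -48, -64]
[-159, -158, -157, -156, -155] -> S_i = -159 + 1*i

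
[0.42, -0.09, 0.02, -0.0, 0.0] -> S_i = 0.42*(-0.21)^i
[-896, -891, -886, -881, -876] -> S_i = -896 + 5*i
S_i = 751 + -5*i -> [751, 746, 741, 736, 731]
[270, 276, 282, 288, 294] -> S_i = 270 + 6*i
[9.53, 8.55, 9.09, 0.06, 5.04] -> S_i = Random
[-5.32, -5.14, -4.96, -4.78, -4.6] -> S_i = -5.32 + 0.18*i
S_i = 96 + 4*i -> [96, 100, 104, 108, 112]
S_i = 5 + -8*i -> [5, -3, -11, -19, -27]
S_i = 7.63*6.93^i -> [7.63, 52.88, 366.43, 2539.36, 17597.76]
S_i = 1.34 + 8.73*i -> [1.34, 10.07, 18.8, 27.53, 36.26]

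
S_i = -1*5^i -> [-1, -5, -25, -125, -625]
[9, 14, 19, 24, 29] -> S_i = 9 + 5*i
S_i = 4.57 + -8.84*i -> [4.57, -4.27, -13.11, -21.95, -30.79]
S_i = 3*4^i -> [3, 12, 48, 192, 768]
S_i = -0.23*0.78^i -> [-0.23, -0.18, -0.14, -0.11, -0.09]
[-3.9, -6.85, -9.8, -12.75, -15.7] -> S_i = -3.90 + -2.95*i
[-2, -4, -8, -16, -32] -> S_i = -2*2^i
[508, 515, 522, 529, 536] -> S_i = 508 + 7*i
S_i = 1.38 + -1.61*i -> [1.38, -0.23, -1.84, -3.45, -5.06]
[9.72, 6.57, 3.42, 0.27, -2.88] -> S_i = 9.72 + -3.15*i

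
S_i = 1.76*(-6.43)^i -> [1.76, -11.32, 72.77, -467.89, 3008.55]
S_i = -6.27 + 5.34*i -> [-6.27, -0.93, 4.41, 9.75, 15.09]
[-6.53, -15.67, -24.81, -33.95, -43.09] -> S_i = -6.53 + -9.14*i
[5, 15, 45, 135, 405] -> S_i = 5*3^i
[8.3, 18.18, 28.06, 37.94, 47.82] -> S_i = 8.30 + 9.88*i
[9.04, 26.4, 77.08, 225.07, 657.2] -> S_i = 9.04*2.92^i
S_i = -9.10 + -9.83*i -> [-9.1, -18.93, -28.76, -38.59, -48.42]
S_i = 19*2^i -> [19, 38, 76, 152, 304]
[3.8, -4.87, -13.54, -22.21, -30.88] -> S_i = 3.80 + -8.67*i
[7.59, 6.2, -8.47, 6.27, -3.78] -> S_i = Random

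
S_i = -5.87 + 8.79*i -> [-5.87, 2.92, 11.71, 20.5, 29.29]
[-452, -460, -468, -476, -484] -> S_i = -452 + -8*i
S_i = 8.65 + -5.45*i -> [8.65, 3.2, -2.25, -7.7, -13.15]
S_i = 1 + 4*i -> [1, 5, 9, 13, 17]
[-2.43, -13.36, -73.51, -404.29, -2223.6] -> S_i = -2.43*5.50^i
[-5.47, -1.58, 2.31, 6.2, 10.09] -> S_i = -5.47 + 3.89*i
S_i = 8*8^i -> [8, 64, 512, 4096, 32768]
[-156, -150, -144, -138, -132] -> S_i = -156 + 6*i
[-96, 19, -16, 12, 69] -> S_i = Random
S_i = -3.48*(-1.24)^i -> [-3.48, 4.32, -5.35, 6.64, -8.23]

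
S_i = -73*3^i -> [-73, -219, -657, -1971, -5913]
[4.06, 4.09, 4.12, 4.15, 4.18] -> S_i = 4.06 + 0.03*i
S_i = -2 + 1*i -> [-2, -1, 0, 1, 2]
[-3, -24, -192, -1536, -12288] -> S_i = -3*8^i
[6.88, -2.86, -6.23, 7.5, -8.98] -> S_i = Random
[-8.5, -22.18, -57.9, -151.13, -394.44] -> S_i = -8.50*2.61^i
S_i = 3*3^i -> [3, 9, 27, 81, 243]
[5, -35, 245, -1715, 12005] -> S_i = 5*-7^i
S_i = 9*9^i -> [9, 81, 729, 6561, 59049]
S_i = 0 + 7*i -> [0, 7, 14, 21, 28]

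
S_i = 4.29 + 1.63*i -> [4.29, 5.92, 7.55, 9.18, 10.81]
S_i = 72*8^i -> [72, 576, 4608, 36864, 294912]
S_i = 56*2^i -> [56, 112, 224, 448, 896]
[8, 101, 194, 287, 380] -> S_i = 8 + 93*i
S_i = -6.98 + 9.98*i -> [-6.98, 3.0, 12.98, 22.96, 32.94]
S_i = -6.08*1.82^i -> [-6.08, -11.07, -20.14, -36.65, -66.71]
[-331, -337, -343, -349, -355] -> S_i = -331 + -6*i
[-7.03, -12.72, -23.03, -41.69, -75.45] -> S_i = -7.03*1.81^i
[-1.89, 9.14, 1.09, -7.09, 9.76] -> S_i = Random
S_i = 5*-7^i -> [5, -35, 245, -1715, 12005]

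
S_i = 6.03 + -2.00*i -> [6.03, 4.03, 2.03, 0.03, -1.97]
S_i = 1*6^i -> [1, 6, 36, 216, 1296]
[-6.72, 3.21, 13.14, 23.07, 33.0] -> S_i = -6.72 + 9.93*i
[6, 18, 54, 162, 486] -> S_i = 6*3^i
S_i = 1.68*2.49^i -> [1.68, 4.18, 10.42, 25.94, 64.58]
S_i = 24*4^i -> [24, 96, 384, 1536, 6144]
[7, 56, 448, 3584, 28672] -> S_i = 7*8^i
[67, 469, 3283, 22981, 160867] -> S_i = 67*7^i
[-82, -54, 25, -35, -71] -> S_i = Random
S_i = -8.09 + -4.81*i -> [-8.09, -12.9, -17.71, -22.52, -27.33]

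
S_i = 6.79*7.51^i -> [6.79, 50.99, 382.96, 2876.0, 21598.79]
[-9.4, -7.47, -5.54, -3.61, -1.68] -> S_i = -9.40 + 1.93*i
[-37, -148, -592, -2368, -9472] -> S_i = -37*4^i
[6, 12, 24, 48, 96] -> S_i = 6*2^i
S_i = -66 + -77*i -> [-66, -143, -220, -297, -374]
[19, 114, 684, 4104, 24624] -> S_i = 19*6^i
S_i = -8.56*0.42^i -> [-8.56, -3.6, -1.51, -0.63, -0.27]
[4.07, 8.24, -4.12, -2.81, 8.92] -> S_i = Random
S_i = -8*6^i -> [-8, -48, -288, -1728, -10368]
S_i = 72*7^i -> [72, 504, 3528, 24696, 172872]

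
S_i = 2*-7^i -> [2, -14, 98, -686, 4802]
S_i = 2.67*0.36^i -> [2.67, 0.96, 0.35, 0.12, 0.04]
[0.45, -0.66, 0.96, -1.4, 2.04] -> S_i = 0.45*(-1.46)^i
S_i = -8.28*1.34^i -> [-8.28, -11.1, -14.87, -19.92, -26.7]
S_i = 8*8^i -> [8, 64, 512, 4096, 32768]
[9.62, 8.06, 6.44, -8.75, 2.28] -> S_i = Random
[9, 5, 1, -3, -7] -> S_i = 9 + -4*i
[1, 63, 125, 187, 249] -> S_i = 1 + 62*i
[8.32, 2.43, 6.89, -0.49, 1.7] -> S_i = Random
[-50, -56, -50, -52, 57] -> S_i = Random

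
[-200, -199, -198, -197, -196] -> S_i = -200 + 1*i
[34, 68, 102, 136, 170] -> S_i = 34 + 34*i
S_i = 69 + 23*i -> [69, 92, 115, 138, 161]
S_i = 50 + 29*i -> [50, 79, 108, 137, 166]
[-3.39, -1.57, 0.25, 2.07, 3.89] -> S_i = -3.39 + 1.82*i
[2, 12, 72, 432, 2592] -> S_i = 2*6^i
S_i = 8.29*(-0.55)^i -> [8.29, -4.56, 2.51, -1.38, 0.76]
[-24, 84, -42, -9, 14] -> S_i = Random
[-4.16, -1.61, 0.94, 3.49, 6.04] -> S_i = -4.16 + 2.55*i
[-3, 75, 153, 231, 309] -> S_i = -3 + 78*i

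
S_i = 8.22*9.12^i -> [8.22, 74.97, 683.69, 6235.29, 56865.8]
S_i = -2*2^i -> [-2, -4, -8, -16, -32]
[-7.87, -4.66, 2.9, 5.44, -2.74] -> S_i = Random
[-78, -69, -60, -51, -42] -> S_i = -78 + 9*i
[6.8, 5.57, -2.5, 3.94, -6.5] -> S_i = Random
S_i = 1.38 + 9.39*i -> [1.38, 10.77, 20.16, 29.55, 38.94]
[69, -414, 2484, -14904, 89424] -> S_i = 69*-6^i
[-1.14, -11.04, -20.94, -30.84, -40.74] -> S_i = -1.14 + -9.90*i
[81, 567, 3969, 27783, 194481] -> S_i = 81*7^i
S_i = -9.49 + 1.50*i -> [-9.49, -7.99, -6.49, -4.99, -3.49]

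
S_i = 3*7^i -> [3, 21, 147, 1029, 7203]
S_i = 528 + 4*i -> [528, 532, 536, 540, 544]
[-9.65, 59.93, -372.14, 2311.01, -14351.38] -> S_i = -9.65*(-6.21)^i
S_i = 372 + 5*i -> [372, 377, 382, 387, 392]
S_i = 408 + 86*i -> [408, 494, 580, 666, 752]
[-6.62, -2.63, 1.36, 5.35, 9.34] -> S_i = -6.62 + 3.99*i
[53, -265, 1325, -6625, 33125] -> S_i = 53*-5^i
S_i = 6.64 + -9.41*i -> [6.64, -2.77, -12.18, -21.59, -31.0]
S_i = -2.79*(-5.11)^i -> [-2.79, 14.26, -72.85, 372.28, -1902.34]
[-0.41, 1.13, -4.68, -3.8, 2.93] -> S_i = Random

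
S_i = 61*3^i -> [61, 183, 549, 1647, 4941]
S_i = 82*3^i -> [82, 246, 738, 2214, 6642]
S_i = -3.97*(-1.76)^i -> [-3.97, 6.99, -12.3, 21.64, -38.09]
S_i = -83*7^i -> [-83, -581, -4067, -28469, -199283]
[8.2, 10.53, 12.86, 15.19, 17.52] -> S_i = 8.20 + 2.33*i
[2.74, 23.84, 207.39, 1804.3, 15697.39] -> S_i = 2.74*8.70^i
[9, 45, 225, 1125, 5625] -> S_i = 9*5^i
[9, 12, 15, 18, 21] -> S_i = 9 + 3*i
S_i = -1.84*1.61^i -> [-1.84, -2.96, -4.77, -7.68, -12.36]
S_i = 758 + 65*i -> [758, 823, 888, 953, 1018]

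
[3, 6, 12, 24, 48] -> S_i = 3*2^i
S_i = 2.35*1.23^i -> [2.35, 2.89, 3.56, 4.37, 5.38]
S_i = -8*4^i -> [-8, -32, -128, -512, -2048]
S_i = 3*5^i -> [3, 15, 75, 375, 1875]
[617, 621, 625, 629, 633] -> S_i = 617 + 4*i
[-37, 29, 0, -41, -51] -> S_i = Random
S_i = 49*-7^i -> [49, -343, 2401, -16807, 117649]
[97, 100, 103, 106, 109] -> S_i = 97 + 3*i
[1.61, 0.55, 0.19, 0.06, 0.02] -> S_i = 1.61*0.34^i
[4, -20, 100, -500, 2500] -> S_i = 4*-5^i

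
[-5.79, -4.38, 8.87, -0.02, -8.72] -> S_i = Random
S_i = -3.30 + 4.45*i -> [-3.3, 1.15, 5.6, 10.05, 14.5]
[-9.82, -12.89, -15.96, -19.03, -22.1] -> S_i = -9.82 + -3.07*i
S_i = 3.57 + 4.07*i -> [3.57, 7.64, 11.71, 15.78, 19.85]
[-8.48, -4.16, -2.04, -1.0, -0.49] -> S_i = -8.48*0.49^i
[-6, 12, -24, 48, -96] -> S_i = -6*-2^i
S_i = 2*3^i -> [2, 6, 18, 54, 162]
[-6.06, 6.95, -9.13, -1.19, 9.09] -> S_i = Random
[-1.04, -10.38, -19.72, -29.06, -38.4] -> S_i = -1.04 + -9.34*i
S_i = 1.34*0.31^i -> [1.34, 0.42, 0.13, 0.04, 0.01]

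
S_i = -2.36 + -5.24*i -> [-2.36, -7.6, -12.84, -18.08, -23.32]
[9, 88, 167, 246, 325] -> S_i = 9 + 79*i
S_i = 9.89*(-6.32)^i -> [9.89, -62.5, 395.03, -2496.59, 15778.46]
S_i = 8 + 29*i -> [8, 37, 66, 95, 124]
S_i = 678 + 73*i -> [678, 751, 824, 897, 970]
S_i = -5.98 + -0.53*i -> [-5.98, -6.51, -7.04, -7.57, -8.1]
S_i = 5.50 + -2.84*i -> [5.5, 2.66, -0.18, -3.02, -5.86]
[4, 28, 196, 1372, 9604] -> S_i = 4*7^i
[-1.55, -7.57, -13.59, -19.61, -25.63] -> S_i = -1.55 + -6.02*i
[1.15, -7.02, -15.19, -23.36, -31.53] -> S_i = 1.15 + -8.17*i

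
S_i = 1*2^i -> [1, 2, 4, 8, 16]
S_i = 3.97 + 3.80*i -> [3.97, 7.77, 11.57, 15.37, 19.17]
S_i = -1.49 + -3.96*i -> [-1.49, -5.45, -9.41, -13.37, -17.33]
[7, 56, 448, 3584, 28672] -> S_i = 7*8^i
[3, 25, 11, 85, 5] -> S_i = Random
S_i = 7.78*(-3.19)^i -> [7.78, -24.82, 79.17, -252.55, 805.64]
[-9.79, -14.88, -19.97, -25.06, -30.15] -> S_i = -9.79 + -5.09*i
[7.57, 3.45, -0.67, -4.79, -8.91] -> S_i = 7.57 + -4.12*i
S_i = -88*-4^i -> [-88, 352, -1408, 5632, -22528]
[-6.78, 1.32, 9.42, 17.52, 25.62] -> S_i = -6.78 + 8.10*i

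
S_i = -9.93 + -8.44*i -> [-9.93, -18.37, -26.81, -35.25, -43.69]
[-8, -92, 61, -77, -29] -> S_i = Random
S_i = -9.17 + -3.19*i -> [-9.17, -12.36, -15.55, -18.74, -21.93]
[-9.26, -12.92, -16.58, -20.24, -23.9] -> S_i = -9.26 + -3.66*i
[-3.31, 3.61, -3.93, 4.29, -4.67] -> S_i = -3.31*(-1.09)^i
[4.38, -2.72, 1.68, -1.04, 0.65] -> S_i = 4.38*(-0.62)^i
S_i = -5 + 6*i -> [-5, 1, 7, 13, 19]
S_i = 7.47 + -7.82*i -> [7.47, -0.35, -8.17, -15.99, -23.81]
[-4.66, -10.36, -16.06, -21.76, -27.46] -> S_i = -4.66 + -5.70*i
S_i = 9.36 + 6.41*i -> [9.36, 15.77, 22.18, 28.59, 35.0]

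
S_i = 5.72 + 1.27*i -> [5.72, 6.99, 8.26, 9.53, 10.8]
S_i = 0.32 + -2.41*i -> [0.32, -2.09, -4.5, -6.91, -9.32]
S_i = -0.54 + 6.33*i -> [-0.54, 5.79, 12.12, 18.45, 24.78]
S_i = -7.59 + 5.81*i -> [-7.59, -1.78, 4.03, 9.84, 15.65]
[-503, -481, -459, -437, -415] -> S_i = -503 + 22*i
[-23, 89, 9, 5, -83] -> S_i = Random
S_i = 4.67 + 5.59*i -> [4.67, 10.26, 15.85, 21.44, 27.03]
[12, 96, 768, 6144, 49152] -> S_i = 12*8^i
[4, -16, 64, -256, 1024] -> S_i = 4*-4^i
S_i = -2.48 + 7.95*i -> [-2.48, 5.47, 13.42, 21.37, 29.32]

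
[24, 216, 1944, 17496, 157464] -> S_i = 24*9^i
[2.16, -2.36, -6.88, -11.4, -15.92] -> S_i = 2.16 + -4.52*i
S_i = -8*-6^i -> [-8, 48, -288, 1728, -10368]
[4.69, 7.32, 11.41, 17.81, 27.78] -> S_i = 4.69*1.56^i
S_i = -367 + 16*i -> [-367, -351, -335, -319, -303]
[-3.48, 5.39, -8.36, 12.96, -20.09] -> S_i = -3.48*(-1.55)^i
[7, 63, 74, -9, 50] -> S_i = Random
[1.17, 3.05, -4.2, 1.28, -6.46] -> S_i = Random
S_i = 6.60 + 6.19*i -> [6.6, 12.79, 18.98, 25.17, 31.36]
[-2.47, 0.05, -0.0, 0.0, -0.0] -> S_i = -2.47*(-0.02)^i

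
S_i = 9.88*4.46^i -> [9.88, 44.06, 196.53, 876.52, 3909.28]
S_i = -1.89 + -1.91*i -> [-1.89, -3.8, -5.71, -7.62, -9.53]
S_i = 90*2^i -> [90, 180, 360, 720, 1440]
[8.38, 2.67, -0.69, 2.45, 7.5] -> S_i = Random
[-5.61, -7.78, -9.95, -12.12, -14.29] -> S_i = -5.61 + -2.17*i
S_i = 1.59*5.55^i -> [1.59, 8.82, 48.98, 271.82, 1508.58]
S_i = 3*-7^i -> [3, -21, 147, -1029, 7203]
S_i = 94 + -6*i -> [94, 88, 82, 76, 70]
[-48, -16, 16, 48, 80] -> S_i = -48 + 32*i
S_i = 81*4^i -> [81, 324, 1296, 5184, 20736]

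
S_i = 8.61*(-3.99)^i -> [8.61, -34.35, 137.07, -546.92, 2182.2]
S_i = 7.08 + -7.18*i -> [7.08, -0.1, -7.28, -14.46, -21.64]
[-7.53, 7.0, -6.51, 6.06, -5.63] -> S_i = -7.53*(-0.93)^i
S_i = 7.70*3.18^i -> [7.7, 24.49, 77.87, 247.61, 787.41]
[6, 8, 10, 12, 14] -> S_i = 6 + 2*i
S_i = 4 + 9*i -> [4, 13, 22, 31, 40]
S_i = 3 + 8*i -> [3, 11, 19, 27, 35]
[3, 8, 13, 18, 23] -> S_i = 3 + 5*i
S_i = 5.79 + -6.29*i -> [5.79, -0.5, -6.79, -13.08, -19.37]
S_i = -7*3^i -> [-7, -21, -63, -189, -567]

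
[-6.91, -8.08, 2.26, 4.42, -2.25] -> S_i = Random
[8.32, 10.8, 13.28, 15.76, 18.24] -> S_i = 8.32 + 2.48*i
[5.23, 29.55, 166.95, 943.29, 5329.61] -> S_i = 5.23*5.65^i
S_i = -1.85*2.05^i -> [-1.85, -3.79, -7.77, -15.94, -32.67]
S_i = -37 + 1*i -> [-37, -36, -35, -34, -33]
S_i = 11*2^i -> [11, 22, 44, 88, 176]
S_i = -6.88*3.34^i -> [-6.88, -22.98, -76.75, -256.35, -856.2]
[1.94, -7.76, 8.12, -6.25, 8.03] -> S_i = Random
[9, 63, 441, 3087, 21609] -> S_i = 9*7^i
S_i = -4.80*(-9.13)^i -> [-4.8, 43.82, -400.11, 3653.03, -33352.19]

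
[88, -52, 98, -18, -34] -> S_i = Random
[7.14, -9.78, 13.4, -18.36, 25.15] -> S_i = 7.14*(-1.37)^i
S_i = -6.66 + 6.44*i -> [-6.66, -0.22, 6.22, 12.66, 19.1]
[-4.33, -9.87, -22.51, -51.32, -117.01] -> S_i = -4.33*2.28^i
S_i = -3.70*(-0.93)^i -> [-3.7, 3.44, -3.2, 2.98, -2.77]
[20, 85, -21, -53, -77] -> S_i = Random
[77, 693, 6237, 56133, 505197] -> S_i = 77*9^i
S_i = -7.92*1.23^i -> [-7.92, -9.74, -11.98, -14.74, -18.13]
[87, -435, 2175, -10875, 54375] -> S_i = 87*-5^i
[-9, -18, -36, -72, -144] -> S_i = -9*2^i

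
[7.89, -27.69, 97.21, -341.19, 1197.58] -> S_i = 7.89*(-3.51)^i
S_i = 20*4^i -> [20, 80, 320, 1280, 5120]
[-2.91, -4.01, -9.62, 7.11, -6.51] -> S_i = Random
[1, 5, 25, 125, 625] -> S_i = 1*5^i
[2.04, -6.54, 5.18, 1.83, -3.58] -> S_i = Random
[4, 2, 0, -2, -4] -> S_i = 4 + -2*i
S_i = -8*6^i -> [-8, -48, -288, -1728, -10368]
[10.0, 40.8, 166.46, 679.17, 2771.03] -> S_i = 10.00*4.08^i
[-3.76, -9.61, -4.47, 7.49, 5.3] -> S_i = Random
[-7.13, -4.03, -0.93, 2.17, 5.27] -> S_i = -7.13 + 3.10*i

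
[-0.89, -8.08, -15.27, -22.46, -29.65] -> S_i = -0.89 + -7.19*i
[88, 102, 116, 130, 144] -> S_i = 88 + 14*i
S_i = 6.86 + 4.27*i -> [6.86, 11.13, 15.4, 19.67, 23.94]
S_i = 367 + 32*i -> [367, 399, 431, 463, 495]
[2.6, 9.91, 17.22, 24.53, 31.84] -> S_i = 2.60 + 7.31*i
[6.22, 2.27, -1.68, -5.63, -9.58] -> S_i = 6.22 + -3.95*i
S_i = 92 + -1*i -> [92, 91, 90, 89, 88]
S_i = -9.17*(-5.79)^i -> [-9.17, 53.09, -307.42, 1779.94, -10305.84]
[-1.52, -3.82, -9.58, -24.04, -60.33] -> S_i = -1.52*2.51^i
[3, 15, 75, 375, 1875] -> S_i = 3*5^i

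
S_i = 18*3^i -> [18, 54, 162, 486, 1458]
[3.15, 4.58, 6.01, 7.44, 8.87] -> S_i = 3.15 + 1.43*i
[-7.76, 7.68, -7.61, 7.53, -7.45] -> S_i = -7.76*(-0.99)^i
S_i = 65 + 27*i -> [65, 92, 119, 146, 173]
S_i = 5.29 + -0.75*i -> [5.29, 4.54, 3.79, 3.04, 2.29]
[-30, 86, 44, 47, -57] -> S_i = Random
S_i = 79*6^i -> [79, 474, 2844, 17064, 102384]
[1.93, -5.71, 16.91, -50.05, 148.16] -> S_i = 1.93*(-2.96)^i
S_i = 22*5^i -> [22, 110, 550, 2750, 13750]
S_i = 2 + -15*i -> [2, -13, -28, -43, -58]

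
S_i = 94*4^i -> [94, 376, 1504, 6016, 24064]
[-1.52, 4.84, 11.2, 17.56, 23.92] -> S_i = -1.52 + 6.36*i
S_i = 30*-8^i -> [30, -240, 1920, -15360, 122880]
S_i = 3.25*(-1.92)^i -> [3.25, -6.24, 11.98, -23.0, 44.17]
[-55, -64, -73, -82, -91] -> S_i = -55 + -9*i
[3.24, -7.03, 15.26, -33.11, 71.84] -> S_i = 3.24*(-2.17)^i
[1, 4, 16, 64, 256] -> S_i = 1*4^i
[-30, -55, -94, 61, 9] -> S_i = Random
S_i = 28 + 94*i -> [28, 122, 216, 310, 404]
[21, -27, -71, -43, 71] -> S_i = Random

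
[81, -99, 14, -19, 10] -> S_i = Random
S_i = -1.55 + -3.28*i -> [-1.55, -4.83, -8.11, -11.39, -14.67]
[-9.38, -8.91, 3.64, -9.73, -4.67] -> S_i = Random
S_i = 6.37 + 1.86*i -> [6.37, 8.23, 10.09, 11.95, 13.81]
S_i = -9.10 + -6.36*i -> [-9.1, -15.46, -21.82, -28.18, -34.54]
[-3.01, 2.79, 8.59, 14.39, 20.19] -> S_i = -3.01 + 5.80*i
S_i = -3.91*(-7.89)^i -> [-3.91, 30.85, -243.41, 1920.47, -15152.52]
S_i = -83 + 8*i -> [-83, -75, -67, -59, -51]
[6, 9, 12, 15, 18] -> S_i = 6 + 3*i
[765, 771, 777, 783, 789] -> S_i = 765 + 6*i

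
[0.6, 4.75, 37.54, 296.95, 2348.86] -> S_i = 0.60*7.91^i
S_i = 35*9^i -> [35, 315, 2835, 25515, 229635]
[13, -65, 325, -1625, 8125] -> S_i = 13*-5^i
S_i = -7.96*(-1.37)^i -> [-7.96, 10.91, -14.94, 20.47, -28.04]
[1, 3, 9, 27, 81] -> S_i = 1*3^i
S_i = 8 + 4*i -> [8, 12, 16, 20, 24]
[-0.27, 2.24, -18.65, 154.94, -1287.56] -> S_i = -0.27*(-8.31)^i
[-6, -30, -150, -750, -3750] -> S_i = -6*5^i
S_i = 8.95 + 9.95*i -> [8.95, 18.9, 28.85, 38.8, 48.75]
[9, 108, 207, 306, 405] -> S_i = 9 + 99*i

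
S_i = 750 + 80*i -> [750, 830, 910, 990, 1070]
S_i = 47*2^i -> [47, 94, 188, 376, 752]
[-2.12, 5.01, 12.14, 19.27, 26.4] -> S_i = -2.12 + 7.13*i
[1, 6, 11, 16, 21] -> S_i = 1 + 5*i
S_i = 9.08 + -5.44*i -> [9.08, 3.64, -1.8, -7.24, -12.68]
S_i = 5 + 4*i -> [5, 9, 13, 17, 21]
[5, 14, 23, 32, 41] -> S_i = 5 + 9*i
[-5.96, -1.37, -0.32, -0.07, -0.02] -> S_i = -5.96*0.23^i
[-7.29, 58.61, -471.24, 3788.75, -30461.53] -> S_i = -7.29*(-8.04)^i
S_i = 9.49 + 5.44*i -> [9.49, 14.93, 20.37, 25.81, 31.25]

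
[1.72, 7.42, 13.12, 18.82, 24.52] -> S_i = 1.72 + 5.70*i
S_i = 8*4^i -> [8, 32, 128, 512, 2048]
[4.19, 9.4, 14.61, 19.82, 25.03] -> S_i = 4.19 + 5.21*i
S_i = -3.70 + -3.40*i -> [-3.7, -7.1, -10.5, -13.9, -17.3]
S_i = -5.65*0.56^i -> [-5.65, -3.16, -1.77, -0.99, -0.56]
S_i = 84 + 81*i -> [84, 165, 246, 327, 408]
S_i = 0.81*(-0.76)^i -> [0.81, -0.62, 0.47, -0.36, 0.27]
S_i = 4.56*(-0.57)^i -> [4.56, -2.6, 1.48, -0.84, 0.48]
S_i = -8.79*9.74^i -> [-8.79, -85.61, -833.89, -8122.05, -79108.78]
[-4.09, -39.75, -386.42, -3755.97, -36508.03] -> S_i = -4.09*9.72^i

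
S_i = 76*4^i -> [76, 304, 1216, 4864, 19456]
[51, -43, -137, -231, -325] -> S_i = 51 + -94*i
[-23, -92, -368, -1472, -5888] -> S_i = -23*4^i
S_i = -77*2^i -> [-77, -154, -308, -616, -1232]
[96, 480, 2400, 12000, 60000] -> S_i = 96*5^i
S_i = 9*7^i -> [9, 63, 441, 3087, 21609]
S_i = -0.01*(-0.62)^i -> [-0.01, 0.01, -0.0, 0.0, -0.0]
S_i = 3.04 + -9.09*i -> [3.04, -6.05, -15.14, -24.23, -33.32]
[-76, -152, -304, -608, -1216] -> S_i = -76*2^i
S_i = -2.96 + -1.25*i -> [-2.96, -4.21, -5.46, -6.71, -7.96]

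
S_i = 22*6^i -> [22, 132, 792, 4752, 28512]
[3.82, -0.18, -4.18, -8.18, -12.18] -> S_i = 3.82 + -4.00*i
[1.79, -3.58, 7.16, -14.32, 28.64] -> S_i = 1.79*(-2.00)^i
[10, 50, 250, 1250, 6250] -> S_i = 10*5^i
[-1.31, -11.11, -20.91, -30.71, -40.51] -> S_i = -1.31 + -9.80*i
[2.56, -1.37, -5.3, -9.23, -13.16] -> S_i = 2.56 + -3.93*i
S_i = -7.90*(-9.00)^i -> [-7.9, 71.1, -639.9, 5759.1, -51831.9]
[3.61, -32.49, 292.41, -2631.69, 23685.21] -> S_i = 3.61*(-9.00)^i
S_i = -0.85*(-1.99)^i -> [-0.85, 1.69, -3.37, 6.7, -13.33]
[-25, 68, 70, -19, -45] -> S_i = Random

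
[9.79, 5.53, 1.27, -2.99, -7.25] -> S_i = 9.79 + -4.26*i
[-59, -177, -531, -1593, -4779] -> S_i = -59*3^i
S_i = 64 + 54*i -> [64, 118, 172, 226, 280]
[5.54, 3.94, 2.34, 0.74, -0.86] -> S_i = 5.54 + -1.60*i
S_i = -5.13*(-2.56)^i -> [-5.13, 13.13, -33.62, 86.07, -220.33]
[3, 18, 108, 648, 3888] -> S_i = 3*6^i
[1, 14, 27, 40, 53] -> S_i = 1 + 13*i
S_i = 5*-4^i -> [5, -20, 80, -320, 1280]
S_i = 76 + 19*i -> [76, 95, 114, 133, 152]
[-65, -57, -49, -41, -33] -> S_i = -65 + 8*i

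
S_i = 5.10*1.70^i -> [5.1, 8.67, 14.74, 25.06, 42.6]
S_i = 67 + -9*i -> [67, 58, 49, 40, 31]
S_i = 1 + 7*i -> [1, 8, 15, 22, 29]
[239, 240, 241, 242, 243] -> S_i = 239 + 1*i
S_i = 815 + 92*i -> [815, 907, 999, 1091, 1183]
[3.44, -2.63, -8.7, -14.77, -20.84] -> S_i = 3.44 + -6.07*i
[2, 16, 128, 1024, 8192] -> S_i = 2*8^i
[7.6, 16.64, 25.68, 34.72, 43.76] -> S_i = 7.60 + 9.04*i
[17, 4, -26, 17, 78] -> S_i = Random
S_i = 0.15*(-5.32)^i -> [0.15, -0.8, 4.25, -22.59, 120.15]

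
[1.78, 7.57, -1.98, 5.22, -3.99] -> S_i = Random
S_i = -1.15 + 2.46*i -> [-1.15, 1.31, 3.77, 6.23, 8.69]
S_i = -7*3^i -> [-7, -21, -63, -189, -567]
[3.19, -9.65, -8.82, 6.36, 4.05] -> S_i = Random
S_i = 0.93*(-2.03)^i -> [0.93, -1.89, 3.83, -7.78, 15.79]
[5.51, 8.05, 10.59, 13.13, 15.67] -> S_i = 5.51 + 2.54*i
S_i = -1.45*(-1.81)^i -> [-1.45, 2.62, -4.75, 8.6, -15.56]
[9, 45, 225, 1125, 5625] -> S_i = 9*5^i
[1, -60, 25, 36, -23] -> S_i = Random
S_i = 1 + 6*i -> [1, 7, 13, 19, 25]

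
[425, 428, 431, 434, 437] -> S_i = 425 + 3*i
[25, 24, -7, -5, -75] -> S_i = Random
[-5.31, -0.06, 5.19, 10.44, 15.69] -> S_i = -5.31 + 5.25*i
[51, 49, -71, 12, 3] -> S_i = Random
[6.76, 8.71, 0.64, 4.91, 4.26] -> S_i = Random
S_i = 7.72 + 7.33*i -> [7.72, 15.05, 22.38, 29.71, 37.04]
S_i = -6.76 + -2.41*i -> [-6.76, -9.17, -11.58, -13.99, -16.4]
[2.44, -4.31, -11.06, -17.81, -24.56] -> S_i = 2.44 + -6.75*i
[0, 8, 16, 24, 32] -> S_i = 0 + 8*i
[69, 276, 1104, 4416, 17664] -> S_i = 69*4^i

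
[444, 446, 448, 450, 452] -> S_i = 444 + 2*i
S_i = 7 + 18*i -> [7, 25, 43, 61, 79]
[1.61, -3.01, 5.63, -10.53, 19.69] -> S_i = 1.61*(-1.87)^i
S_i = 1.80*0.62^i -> [1.8, 1.12, 0.69, 0.43, 0.27]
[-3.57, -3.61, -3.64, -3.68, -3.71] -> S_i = -3.57*1.01^i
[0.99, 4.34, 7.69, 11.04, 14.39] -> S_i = 0.99 + 3.35*i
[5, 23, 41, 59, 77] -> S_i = 5 + 18*i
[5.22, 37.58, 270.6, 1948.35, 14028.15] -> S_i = 5.22*7.20^i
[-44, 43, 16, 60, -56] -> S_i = Random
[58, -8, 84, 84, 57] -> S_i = Random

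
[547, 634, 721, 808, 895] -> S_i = 547 + 87*i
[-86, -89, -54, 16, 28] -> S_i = Random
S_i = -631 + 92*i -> [-631, -539, -447, -355, -263]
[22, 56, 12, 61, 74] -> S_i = Random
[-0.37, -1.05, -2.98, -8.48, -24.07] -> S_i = -0.37*2.84^i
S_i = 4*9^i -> [4, 36, 324, 2916, 26244]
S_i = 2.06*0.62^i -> [2.06, 1.28, 0.79, 0.49, 0.3]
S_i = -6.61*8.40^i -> [-6.61, -55.52, -466.4, -3917.77, -32909.3]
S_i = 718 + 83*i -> [718, 801, 884, 967, 1050]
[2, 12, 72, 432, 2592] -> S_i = 2*6^i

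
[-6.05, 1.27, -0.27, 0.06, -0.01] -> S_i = -6.05*(-0.21)^i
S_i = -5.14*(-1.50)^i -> [-5.14, 7.71, -11.56, 17.35, -26.02]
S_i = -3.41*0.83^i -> [-3.41, -2.83, -2.35, -1.95, -1.62]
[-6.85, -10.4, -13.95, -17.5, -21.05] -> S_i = -6.85 + -3.55*i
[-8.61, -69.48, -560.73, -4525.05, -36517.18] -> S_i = -8.61*8.07^i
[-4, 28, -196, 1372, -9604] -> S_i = -4*-7^i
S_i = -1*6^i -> [-1, -6, -36, -216, -1296]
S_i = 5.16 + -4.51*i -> [5.16, 0.65, -3.86, -8.37, -12.88]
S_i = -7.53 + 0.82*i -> [-7.53, -6.71, -5.89, -5.07, -4.25]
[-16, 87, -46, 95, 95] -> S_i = Random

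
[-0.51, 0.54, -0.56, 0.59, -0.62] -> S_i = -0.51*(-1.05)^i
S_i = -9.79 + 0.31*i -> [-9.79, -9.48, -9.17, -8.86, -8.55]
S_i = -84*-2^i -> [-84, 168, -336, 672, -1344]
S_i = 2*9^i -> [2, 18, 162, 1458, 13122]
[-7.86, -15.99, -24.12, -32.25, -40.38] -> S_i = -7.86 + -8.13*i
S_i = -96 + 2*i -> [-96, -94, -92, -90, -88]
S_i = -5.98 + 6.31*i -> [-5.98, 0.33, 6.64, 12.95, 19.26]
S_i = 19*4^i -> [19, 76, 304, 1216, 4864]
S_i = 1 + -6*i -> [1, -5, -11, -17, -23]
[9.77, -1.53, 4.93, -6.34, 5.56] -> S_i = Random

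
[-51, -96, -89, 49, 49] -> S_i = Random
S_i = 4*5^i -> [4, 20, 100, 500, 2500]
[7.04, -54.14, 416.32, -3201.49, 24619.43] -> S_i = 7.04*(-7.69)^i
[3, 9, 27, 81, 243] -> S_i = 3*3^i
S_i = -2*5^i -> [-2, -10, -50, -250, -1250]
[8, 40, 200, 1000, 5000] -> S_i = 8*5^i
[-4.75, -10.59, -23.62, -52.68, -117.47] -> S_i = -4.75*2.23^i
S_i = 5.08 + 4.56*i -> [5.08, 9.64, 14.2, 18.76, 23.32]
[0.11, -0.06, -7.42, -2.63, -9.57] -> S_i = Random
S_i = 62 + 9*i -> [62, 71, 80, 89, 98]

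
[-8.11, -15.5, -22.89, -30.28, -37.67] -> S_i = -8.11 + -7.39*i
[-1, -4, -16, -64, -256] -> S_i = -1*4^i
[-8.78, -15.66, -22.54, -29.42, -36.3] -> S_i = -8.78 + -6.88*i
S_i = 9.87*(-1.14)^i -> [9.87, -11.25, 12.83, -14.62, 16.67]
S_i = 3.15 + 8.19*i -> [3.15, 11.34, 19.53, 27.72, 35.91]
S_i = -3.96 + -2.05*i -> [-3.96, -6.01, -8.06, -10.11, -12.16]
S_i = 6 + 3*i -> [6, 9, 12, 15, 18]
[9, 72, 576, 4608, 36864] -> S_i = 9*8^i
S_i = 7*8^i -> [7, 56, 448, 3584, 28672]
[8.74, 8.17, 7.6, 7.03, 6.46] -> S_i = 8.74 + -0.57*i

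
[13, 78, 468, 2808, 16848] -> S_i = 13*6^i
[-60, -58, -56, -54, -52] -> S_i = -60 + 2*i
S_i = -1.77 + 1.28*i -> [-1.77, -0.49, 0.79, 2.07, 3.35]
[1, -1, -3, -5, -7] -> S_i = 1 + -2*i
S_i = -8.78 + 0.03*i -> [-8.78, -8.75, -8.72, -8.69, -8.66]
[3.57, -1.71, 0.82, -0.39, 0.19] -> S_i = 3.57*(-0.48)^i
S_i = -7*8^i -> [-7, -56, -448, -3584, -28672]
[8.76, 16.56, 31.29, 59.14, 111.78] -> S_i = 8.76*1.89^i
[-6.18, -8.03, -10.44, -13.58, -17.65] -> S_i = -6.18*1.30^i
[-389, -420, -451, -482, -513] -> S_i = -389 + -31*i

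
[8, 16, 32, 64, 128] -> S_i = 8*2^i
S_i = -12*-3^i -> [-12, 36, -108, 324, -972]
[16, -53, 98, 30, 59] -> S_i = Random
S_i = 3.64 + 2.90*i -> [3.64, 6.54, 9.44, 12.34, 15.24]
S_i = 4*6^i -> [4, 24, 144, 864, 5184]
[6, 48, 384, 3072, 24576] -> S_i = 6*8^i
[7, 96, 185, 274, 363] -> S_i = 7 + 89*i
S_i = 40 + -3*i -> [40, 37, 34, 31, 28]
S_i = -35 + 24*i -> [-35, -11, 13, 37, 61]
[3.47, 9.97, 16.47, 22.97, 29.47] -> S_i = 3.47 + 6.50*i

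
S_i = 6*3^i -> [6, 18, 54, 162, 486]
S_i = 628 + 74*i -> [628, 702, 776, 850, 924]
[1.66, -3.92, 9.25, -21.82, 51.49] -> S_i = 1.66*(-2.36)^i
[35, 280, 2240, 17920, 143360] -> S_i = 35*8^i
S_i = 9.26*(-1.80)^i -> [9.26, -16.67, 30.0, -54.0, 97.21]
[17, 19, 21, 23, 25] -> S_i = 17 + 2*i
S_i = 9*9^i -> [9, 81, 729, 6561, 59049]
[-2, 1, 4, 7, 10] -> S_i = -2 + 3*i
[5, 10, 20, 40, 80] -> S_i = 5*2^i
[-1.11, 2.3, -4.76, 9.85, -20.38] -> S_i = -1.11*(-2.07)^i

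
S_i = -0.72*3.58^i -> [-0.72, -2.58, -9.23, -33.04, -118.27]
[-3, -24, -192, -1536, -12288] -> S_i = -3*8^i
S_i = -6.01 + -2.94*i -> [-6.01, -8.95, -11.89, -14.83, -17.77]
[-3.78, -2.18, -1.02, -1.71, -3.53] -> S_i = Random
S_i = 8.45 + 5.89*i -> [8.45, 14.34, 20.23, 26.12, 32.01]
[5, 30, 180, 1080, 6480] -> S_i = 5*6^i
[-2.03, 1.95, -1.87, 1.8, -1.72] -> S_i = -2.03*(-0.96)^i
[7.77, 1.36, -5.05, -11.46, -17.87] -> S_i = 7.77 + -6.41*i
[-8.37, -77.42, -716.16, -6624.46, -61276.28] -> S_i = -8.37*9.25^i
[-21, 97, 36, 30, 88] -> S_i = Random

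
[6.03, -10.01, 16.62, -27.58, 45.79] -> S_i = 6.03*(-1.66)^i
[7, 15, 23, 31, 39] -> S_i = 7 + 8*i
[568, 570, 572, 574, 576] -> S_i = 568 + 2*i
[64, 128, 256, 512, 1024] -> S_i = 64*2^i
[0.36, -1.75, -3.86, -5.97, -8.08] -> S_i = 0.36 + -2.11*i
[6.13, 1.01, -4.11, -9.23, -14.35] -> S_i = 6.13 + -5.12*i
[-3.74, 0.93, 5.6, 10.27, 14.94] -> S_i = -3.74 + 4.67*i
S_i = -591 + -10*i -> [-591, -601, -611, -621, -631]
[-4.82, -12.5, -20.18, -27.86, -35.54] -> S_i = -4.82 + -7.68*i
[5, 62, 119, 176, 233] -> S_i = 5 + 57*i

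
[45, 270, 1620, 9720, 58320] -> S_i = 45*6^i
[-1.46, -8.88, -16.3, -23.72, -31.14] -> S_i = -1.46 + -7.42*i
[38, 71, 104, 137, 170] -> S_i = 38 + 33*i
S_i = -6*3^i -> [-6, -18, -54, -162, -486]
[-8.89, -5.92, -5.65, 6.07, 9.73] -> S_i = Random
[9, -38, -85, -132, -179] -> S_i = 9 + -47*i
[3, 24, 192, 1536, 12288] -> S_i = 3*8^i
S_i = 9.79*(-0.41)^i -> [9.79, -4.01, 1.65, -0.67, 0.28]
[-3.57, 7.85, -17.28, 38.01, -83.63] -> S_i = -3.57*(-2.20)^i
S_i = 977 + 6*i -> [977, 983, 989, 995, 1001]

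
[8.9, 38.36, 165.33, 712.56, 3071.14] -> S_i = 8.90*4.31^i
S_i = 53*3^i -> [53, 159, 477, 1431, 4293]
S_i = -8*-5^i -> [-8, 40, -200, 1000, -5000]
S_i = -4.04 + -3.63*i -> [-4.04, -7.67, -11.3, -14.93, -18.56]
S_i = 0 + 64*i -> [0, 64, 128, 192, 256]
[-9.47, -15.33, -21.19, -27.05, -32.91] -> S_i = -9.47 + -5.86*i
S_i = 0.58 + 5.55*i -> [0.58, 6.13, 11.68, 17.23, 22.78]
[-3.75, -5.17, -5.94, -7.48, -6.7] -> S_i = Random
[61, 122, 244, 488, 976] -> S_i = 61*2^i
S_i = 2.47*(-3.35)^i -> [2.47, -8.27, 27.72, -92.86, 311.08]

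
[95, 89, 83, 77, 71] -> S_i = 95 + -6*i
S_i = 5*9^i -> [5, 45, 405, 3645, 32805]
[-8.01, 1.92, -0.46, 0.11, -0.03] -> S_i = -8.01*(-0.24)^i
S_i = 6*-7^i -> [6, -42, 294, -2058, 14406]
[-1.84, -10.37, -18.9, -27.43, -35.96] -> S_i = -1.84 + -8.53*i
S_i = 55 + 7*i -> [55, 62, 69, 76, 83]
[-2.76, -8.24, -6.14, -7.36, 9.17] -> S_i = Random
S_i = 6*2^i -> [6, 12, 24, 48, 96]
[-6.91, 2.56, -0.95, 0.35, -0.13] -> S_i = -6.91*(-0.37)^i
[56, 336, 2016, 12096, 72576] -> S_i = 56*6^i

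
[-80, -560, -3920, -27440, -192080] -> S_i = -80*7^i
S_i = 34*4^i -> [34, 136, 544, 2176, 8704]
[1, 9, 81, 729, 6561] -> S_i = 1*9^i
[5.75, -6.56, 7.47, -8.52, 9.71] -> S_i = 5.75*(-1.14)^i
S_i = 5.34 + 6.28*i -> [5.34, 11.62, 17.9, 24.18, 30.46]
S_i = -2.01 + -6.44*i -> [-2.01, -8.45, -14.89, -21.33, -27.77]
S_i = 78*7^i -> [78, 546, 3822, 26754, 187278]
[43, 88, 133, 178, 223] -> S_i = 43 + 45*i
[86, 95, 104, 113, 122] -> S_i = 86 + 9*i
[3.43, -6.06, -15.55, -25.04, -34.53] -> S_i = 3.43 + -9.49*i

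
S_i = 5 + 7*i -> [5, 12, 19, 26, 33]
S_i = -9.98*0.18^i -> [-9.98, -1.8, -0.32, -0.06, -0.01]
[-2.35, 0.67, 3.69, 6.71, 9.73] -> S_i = -2.35 + 3.02*i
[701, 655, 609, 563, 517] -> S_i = 701 + -46*i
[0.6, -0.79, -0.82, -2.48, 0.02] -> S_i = Random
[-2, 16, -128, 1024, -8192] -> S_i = -2*-8^i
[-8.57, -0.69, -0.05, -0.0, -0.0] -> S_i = -8.57*0.08^i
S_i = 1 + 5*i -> [1, 6, 11, 16, 21]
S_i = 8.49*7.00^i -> [8.49, 59.43, 416.01, 2912.07, 20384.49]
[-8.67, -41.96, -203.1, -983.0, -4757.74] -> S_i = -8.67*4.84^i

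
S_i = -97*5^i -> [-97, -485, -2425, -12125, -60625]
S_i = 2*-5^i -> [2, -10, 50, -250, 1250]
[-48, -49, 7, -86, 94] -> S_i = Random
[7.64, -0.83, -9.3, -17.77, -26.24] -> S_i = 7.64 + -8.47*i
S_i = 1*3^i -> [1, 3, 9, 27, 81]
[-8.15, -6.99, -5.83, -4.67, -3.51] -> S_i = -8.15 + 1.16*i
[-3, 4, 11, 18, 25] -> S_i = -3 + 7*i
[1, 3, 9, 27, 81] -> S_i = 1*3^i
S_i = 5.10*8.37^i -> [5.1, 42.69, 357.29, 2990.52, 25030.64]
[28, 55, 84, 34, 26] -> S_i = Random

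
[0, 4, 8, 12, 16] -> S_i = 0 + 4*i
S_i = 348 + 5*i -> [348, 353, 358, 363, 368]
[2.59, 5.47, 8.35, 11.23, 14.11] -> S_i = 2.59 + 2.88*i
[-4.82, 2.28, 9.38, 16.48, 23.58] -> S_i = -4.82 + 7.10*i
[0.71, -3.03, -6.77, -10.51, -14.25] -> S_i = 0.71 + -3.74*i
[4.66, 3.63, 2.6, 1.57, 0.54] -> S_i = 4.66 + -1.03*i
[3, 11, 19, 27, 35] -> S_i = 3 + 8*i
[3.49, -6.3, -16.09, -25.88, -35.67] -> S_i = 3.49 + -9.79*i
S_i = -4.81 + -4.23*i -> [-4.81, -9.04, -13.27, -17.5, -21.73]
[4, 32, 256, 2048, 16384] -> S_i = 4*8^i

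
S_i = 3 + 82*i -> [3, 85, 167, 249, 331]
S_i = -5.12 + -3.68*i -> [-5.12, -8.8, -12.48, -16.16, -19.84]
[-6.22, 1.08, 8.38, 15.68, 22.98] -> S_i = -6.22 + 7.30*i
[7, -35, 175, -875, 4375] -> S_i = 7*-5^i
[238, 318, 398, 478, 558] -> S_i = 238 + 80*i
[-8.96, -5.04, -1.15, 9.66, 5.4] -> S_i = Random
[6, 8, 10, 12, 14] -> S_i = 6 + 2*i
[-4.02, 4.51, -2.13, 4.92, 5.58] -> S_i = Random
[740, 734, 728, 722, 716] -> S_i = 740 + -6*i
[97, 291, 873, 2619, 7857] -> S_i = 97*3^i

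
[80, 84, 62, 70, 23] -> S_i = Random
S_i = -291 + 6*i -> [-291, -285, -279, -273, -267]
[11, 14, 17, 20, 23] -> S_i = 11 + 3*i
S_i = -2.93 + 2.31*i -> [-2.93, -0.62, 1.69, 4.0, 6.31]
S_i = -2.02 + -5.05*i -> [-2.02, -7.07, -12.12, -17.17, -22.22]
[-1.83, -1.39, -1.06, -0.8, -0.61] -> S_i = -1.83*0.76^i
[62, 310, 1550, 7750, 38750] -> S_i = 62*5^i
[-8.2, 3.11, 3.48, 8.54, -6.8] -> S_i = Random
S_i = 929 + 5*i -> [929, 934, 939, 944, 949]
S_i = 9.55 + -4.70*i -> [9.55, 4.85, 0.15, -4.55, -9.25]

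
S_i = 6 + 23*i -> [6, 29, 52, 75, 98]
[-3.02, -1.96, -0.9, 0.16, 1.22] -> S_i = -3.02 + 1.06*i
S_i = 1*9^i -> [1, 9, 81, 729, 6561]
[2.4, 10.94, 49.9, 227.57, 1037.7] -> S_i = 2.40*4.56^i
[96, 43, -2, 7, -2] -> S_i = Random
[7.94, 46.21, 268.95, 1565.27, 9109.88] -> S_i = 7.94*5.82^i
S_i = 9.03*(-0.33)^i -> [9.03, -2.98, 0.98, -0.32, 0.11]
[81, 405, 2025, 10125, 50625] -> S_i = 81*5^i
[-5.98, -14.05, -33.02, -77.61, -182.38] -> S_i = -5.98*2.35^i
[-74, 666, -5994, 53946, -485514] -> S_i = -74*-9^i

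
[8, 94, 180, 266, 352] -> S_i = 8 + 86*i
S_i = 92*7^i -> [92, 644, 4508, 31556, 220892]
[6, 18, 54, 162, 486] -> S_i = 6*3^i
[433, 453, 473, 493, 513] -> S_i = 433 + 20*i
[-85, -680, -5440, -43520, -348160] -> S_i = -85*8^i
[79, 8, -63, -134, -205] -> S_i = 79 + -71*i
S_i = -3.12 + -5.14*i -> [-3.12, -8.26, -13.4, -18.54, -23.68]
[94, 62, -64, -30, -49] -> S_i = Random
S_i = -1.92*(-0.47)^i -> [-1.92, 0.9, -0.42, 0.2, -0.09]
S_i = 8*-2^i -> [8, -16, 32, -64, 128]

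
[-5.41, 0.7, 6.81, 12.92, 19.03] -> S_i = -5.41 + 6.11*i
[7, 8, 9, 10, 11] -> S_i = 7 + 1*i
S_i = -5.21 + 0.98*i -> [-5.21, -4.23, -3.25, -2.27, -1.29]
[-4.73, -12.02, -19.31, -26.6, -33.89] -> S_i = -4.73 + -7.29*i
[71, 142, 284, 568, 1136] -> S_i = 71*2^i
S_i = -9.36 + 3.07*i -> [-9.36, -6.29, -3.22, -0.15, 2.92]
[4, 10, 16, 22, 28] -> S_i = 4 + 6*i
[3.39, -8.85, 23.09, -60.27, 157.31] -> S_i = 3.39*(-2.61)^i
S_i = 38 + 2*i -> [38, 40, 42, 44, 46]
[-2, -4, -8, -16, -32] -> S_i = -2*2^i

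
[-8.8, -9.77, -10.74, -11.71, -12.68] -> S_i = -8.80 + -0.97*i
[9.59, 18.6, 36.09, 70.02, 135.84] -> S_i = 9.59*1.94^i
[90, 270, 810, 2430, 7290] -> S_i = 90*3^i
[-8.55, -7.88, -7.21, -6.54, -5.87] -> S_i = -8.55 + 0.67*i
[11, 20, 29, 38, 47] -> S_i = 11 + 9*i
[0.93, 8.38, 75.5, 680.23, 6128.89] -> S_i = 0.93*9.01^i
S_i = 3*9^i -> [3, 27, 243, 2187, 19683]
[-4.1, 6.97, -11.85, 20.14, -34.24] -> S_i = -4.10*(-1.70)^i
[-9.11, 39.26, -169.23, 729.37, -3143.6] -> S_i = -9.11*(-4.31)^i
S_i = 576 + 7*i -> [576, 583, 590, 597, 604]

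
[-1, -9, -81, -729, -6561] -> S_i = -1*9^i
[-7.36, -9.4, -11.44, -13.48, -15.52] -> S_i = -7.36 + -2.04*i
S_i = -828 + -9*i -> [-828, -837, -846, -855, -864]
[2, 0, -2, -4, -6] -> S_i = 2 + -2*i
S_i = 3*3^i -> [3, 9, 27, 81, 243]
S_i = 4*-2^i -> [4, -8, 16, -32, 64]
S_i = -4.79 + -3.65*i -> [-4.79, -8.44, -12.09, -15.74, -19.39]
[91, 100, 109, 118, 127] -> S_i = 91 + 9*i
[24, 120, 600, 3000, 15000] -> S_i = 24*5^i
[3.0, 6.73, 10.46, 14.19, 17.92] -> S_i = 3.00 + 3.73*i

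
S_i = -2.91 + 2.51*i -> [-2.91, -0.4, 2.11, 4.62, 7.13]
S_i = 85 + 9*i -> [85, 94, 103, 112, 121]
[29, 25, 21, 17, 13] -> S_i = 29 + -4*i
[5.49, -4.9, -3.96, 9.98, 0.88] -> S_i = Random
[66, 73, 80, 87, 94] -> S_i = 66 + 7*i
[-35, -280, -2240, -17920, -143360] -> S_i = -35*8^i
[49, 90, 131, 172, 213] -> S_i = 49 + 41*i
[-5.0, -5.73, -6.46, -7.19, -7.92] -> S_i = -5.00 + -0.73*i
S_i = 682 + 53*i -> [682, 735, 788, 841, 894]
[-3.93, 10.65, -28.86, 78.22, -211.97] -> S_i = -3.93*(-2.71)^i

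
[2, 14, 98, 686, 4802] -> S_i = 2*7^i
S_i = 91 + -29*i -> [91, 62, 33, 4, -25]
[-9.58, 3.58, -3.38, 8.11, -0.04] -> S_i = Random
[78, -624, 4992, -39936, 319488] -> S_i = 78*-8^i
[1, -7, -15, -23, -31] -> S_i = 1 + -8*i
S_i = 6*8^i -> [6, 48, 384, 3072, 24576]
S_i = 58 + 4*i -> [58, 62, 66, 70, 74]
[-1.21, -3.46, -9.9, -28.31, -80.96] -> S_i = -1.21*2.86^i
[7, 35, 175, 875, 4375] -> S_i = 7*5^i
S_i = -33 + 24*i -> [-33, -9, 15, 39, 63]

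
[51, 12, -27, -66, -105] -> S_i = 51 + -39*i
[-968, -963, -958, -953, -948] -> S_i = -968 + 5*i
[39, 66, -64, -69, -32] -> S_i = Random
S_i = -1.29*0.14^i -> [-1.29, -0.18, -0.03, -0.0, -0.0]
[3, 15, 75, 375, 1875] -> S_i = 3*5^i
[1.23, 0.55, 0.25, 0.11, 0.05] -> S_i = 1.23*0.45^i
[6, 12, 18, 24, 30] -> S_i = 6 + 6*i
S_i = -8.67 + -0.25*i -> [-8.67, -8.92, -9.17, -9.42, -9.67]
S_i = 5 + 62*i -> [5, 67, 129, 191, 253]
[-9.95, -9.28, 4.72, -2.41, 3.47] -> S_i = Random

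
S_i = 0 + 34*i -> [0, 34, 68, 102, 136]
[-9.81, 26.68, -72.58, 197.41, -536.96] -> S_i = -9.81*(-2.72)^i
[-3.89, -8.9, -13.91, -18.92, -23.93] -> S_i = -3.89 + -5.01*i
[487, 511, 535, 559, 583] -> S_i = 487 + 24*i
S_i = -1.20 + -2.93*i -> [-1.2, -4.13, -7.06, -9.99, -12.92]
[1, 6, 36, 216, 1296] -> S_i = 1*6^i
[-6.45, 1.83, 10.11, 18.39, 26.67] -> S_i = -6.45 + 8.28*i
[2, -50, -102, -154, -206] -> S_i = 2 + -52*i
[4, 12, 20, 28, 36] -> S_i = 4 + 8*i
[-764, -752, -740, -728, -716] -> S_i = -764 + 12*i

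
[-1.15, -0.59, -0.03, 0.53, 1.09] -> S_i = -1.15 + 0.56*i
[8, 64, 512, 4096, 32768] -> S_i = 8*8^i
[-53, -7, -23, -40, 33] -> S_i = Random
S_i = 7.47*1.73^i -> [7.47, 12.92, 22.36, 38.68, 66.91]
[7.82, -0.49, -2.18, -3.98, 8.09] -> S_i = Random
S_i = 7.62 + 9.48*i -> [7.62, 17.1, 26.58, 36.06, 45.54]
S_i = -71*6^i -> [-71, -426, -2556, -15336, -92016]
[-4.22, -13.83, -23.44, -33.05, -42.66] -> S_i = -4.22 + -9.61*i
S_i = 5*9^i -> [5, 45, 405, 3645, 32805]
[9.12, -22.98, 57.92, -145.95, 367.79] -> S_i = 9.12*(-2.52)^i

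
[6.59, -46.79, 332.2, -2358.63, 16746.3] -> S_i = 6.59*(-7.10)^i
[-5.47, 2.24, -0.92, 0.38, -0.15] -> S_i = -5.47*(-0.41)^i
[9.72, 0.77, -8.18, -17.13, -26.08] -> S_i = 9.72 + -8.95*i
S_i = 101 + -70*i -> [101, 31, -39, -109, -179]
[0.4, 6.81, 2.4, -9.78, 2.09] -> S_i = Random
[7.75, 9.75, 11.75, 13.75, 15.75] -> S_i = 7.75 + 2.00*i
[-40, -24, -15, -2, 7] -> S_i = Random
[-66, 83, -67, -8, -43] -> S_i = Random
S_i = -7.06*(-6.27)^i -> [-7.06, 44.27, -277.55, 1740.23, -10911.26]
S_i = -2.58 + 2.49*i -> [-2.58, -0.09, 2.4, 4.89, 7.38]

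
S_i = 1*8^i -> [1, 8, 64, 512, 4096]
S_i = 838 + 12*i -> [838, 850, 862, 874, 886]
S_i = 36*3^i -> [36, 108, 324, 972, 2916]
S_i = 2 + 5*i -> [2, 7, 12, 17, 22]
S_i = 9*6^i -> [9, 54, 324, 1944, 11664]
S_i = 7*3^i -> [7, 21, 63, 189, 567]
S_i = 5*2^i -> [5, 10, 20, 40, 80]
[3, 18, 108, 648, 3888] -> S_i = 3*6^i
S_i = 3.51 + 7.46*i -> [3.51, 10.97, 18.43, 25.89, 33.35]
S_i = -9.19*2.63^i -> [-9.19, -24.17, -63.57, -167.18, -439.68]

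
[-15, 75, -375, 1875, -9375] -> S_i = -15*-5^i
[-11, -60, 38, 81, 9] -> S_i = Random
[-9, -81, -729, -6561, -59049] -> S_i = -9*9^i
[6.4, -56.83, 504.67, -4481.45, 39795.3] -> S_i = 6.40*(-8.88)^i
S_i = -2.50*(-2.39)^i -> [-2.5, 5.98, -14.28, 34.13, -81.57]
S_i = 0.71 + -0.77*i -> [0.71, -0.06, -0.83, -1.6, -2.37]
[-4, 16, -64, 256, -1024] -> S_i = -4*-4^i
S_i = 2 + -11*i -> [2, -9, -20, -31, -42]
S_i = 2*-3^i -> [2, -6, 18, -54, 162]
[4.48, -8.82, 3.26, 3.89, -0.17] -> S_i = Random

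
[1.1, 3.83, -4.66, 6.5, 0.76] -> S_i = Random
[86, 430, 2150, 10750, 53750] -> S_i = 86*5^i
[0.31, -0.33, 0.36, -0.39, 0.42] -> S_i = 0.31*(-1.08)^i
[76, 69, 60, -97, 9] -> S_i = Random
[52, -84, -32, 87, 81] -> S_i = Random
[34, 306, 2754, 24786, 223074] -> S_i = 34*9^i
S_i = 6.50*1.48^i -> [6.5, 9.62, 14.24, 21.07, 31.19]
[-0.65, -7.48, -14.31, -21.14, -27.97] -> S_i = -0.65 + -6.83*i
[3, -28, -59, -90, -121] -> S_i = 3 + -31*i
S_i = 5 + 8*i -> [5, 13, 21, 29, 37]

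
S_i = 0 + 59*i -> [0, 59, 118, 177, 236]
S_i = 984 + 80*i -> [984, 1064, 1144, 1224, 1304]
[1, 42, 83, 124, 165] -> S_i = 1 + 41*i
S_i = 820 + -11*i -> [820, 809, 798, 787, 776]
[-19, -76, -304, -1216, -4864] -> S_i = -19*4^i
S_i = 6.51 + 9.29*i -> [6.51, 15.8, 25.09, 34.38, 43.67]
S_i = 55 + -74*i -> [55, -19, -93, -167, -241]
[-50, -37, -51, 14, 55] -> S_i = Random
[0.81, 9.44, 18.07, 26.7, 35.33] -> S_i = 0.81 + 8.63*i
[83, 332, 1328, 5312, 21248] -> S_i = 83*4^i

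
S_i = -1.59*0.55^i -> [-1.59, -0.87, -0.48, -0.26, -0.15]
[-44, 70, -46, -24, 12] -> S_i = Random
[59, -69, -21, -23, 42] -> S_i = Random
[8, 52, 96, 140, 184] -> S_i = 8 + 44*i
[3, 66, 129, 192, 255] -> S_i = 3 + 63*i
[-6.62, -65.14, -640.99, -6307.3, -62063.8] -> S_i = -6.62*9.84^i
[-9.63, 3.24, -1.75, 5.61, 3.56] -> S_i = Random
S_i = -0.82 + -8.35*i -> [-0.82, -9.17, -17.52, -25.87, -34.22]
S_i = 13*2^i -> [13, 26, 52, 104, 208]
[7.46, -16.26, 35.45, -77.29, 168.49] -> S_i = 7.46*(-2.18)^i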